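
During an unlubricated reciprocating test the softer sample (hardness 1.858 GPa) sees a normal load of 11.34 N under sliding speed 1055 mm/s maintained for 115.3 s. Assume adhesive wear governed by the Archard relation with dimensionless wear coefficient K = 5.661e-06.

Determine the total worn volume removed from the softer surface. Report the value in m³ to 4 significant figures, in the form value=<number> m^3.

value=4.203e-12 m^3

Every step keeps full precision; intermediate values are displayed rounded. Rounded once at the end: 4 significant digits.
Sliding speed v = 1055 mm/s = 1.055 m/s. Total distance L = v·t = 1.055 m/s × 115.3 s = 121.6 m.
Hardness H = 1.858 GPa = 1.858e+09 Pa.
SI base units throughout: W = 11.34 N, H = 1.858e+09 Pa, K = 5.661e-06.
Wear volume V = K·W·L/H = 5.661e-06 · 11.34 · 121.6 / 1.858e+09 = 4.203e-12 m³.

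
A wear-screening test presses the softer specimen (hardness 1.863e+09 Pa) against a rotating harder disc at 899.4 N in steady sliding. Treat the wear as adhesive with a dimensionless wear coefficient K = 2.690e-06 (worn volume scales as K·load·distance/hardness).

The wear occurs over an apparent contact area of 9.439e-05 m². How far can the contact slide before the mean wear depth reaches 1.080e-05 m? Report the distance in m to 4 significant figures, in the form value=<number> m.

value=785.0 m

The algebra carries full precision; the intermediates appear rounded — one final rounding to four significant figures.
As SI base values: W = 899.4 N, H = 1.863e+09 Pa, K = 2.690e-06.
Wearable volume V_lim = h_lim·A = 1.080e-05 · 9.439e-05 = 1.019e-09 m³.
Sliding life L = V_lim·H/(K·W) = 1.019e-09 · 1.863e+09 / (2.690e-06 · 899.4) = 785.0 m.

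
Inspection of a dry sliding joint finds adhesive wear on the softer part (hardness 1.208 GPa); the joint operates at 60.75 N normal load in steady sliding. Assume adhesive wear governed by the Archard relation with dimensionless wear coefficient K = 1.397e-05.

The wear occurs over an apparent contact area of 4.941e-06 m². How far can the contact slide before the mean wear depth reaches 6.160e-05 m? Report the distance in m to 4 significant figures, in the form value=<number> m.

Each operation carries full precision; shown intermediates are rounded, and one final rounding: four significant digits.
Convert: Hardness H = 1.208 GPa = 1.208e+09 Pa.
In SI base units, W = 60.75 N, H = 1.208e+09 Pa, K = 1.397e-05.
Permissible volume V_lim = h_lim·A = 6.160e-05 · 4.941e-06 = 3.044e-10 m³.
Sliding life L = V_lim·H/(K·W) = 3.044e-10 · 1.208e+09 / (1.397e-05 · 60.75) = 433.2 m.

value=433.2 m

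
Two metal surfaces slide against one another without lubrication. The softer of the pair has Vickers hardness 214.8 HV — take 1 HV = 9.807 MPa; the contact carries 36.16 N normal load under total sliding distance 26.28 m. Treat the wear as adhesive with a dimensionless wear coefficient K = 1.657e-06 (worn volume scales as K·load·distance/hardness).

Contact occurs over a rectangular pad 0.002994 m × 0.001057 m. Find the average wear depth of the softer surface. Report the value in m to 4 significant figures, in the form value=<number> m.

value=2.362e-07 m

Printed values are rounded. All arithmetic carries exact precision. Rounded just once to 4 significant digits.
Convert: Hardness H = 214.8 HV × 9.807 MPa/HV = 2107 MPa = 2.107e+09 Pa.
Convert: Contact area A = 0.002994 m × 0.001057 m = 3.165e-06 m².
Working in SI base units: W = 36.16 N, H = 2.107e+09 Pa, K = 1.657e-06.
Worn volume V = K·W·L/H = 1.657e-06 · 36.16 · 26.28 / 2.107e+09 = 7.475e-13 m³.
Mean depth h = V/A = 7.475e-13 / 3.165e-06 = 2.362e-07 m.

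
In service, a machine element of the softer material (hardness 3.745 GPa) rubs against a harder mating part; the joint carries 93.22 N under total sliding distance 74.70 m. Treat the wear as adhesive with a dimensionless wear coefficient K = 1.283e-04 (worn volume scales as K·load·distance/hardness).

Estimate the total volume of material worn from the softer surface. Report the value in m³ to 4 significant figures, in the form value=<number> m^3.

value=2.386e-10 m^3

The algebra runs at full precision; intermediate values are shown rounded. Rounded once at the end, at four significant figures.
Convert: Hardness H = 3.745 GPa = 3.745e+09 Pa.
Restated in SI base units: W = 93.22 N, H = 3.745e+09 Pa, K = 1.283e-04.
Archard volume V = K·W·L/H = 1.283e-04 · 93.22 · 74.70 / 3.745e+09 = 2.386e-10 m³.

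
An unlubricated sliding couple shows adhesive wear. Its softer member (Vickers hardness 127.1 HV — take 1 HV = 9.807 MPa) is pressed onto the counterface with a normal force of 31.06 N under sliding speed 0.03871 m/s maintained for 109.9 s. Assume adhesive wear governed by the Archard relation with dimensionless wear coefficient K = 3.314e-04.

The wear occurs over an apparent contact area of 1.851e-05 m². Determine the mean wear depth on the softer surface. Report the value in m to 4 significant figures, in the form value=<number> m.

value=1.898e-06 m

Shown intermediates are rounded — all working math maintains exact precision. Rounded once at the end: 4 significant figures.
Convert: Distance covered L = v·t = 0.03871 m/s × 109.9 s = 4.254 m.
Convert: Hardness H = 127.1 HV × 9.807 MPa/HV = 1246 MPa = 1.246e+09 Pa.
Collected in SI base units: W = 31.06 N, H = 1.246e+09 Pa, K = 3.314e-04.
Volume removed: V = K·W·L/H = 3.314e-04 · 31.06 · 4.254 / 1.246e+09 = 3.513e-11 m³.
Wear depth h = V/A = 3.513e-11 / 1.851e-05 = 1.898e-06 m.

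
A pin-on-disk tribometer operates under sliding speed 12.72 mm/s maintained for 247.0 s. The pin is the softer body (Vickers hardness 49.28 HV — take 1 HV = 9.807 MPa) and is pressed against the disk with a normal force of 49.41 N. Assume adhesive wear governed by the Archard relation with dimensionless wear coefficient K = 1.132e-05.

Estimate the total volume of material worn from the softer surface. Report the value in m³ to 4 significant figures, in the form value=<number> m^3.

value=3.636e-12 m^3

Intermediate values are displayed rounded, and each operation keeps exact precision, and rounded just once, at four significant digits.
Sliding speed v = 12.72 mm/s = 0.01272 m/s. Distance L = v·t = 0.01272 m/s × 247.0 s = 3.142 m.
Hardness H = 49.28 HV × 9.807 MPa/HV = 483.3 MPa = 4.833e+08 Pa.
SI base units throughout: W = 49.41 N, H = 4.833e+08 Pa, K = 1.132e-05.
By Archard's law, V = K·W·L/H = 1.132e-05 · 49.41 · 3.142 / 4.833e+08 = 3.636e-12 m³.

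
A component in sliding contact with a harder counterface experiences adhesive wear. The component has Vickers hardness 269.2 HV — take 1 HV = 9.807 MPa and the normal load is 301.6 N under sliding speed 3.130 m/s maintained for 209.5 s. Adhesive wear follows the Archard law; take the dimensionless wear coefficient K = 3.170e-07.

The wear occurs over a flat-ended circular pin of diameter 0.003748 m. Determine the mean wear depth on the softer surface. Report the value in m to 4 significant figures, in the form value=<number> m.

value=2.152e-06 m

Each operation keeps full precision — intermediate values are displayed rounded — a single final rounding to 4 significant digits.
Convert: Distance L = v·t = 3.130 m/s × 209.5 s = 655.7 m.
Convert: Hardness H = 269.2 HV × 9.807 MPa/HV = 2640 MPa = 2.640e+09 Pa.
Convert: Contact area A = π·d²/4 = π·(0.003748 m)²/4 = 1.103e-05 m².
Collected in SI base units: W = 301.6 N, H = 2.640e+09 Pa, K = 3.170e-07.
Archard volume V = K·W·L/H = 3.170e-07 · 301.6 · 655.7 / 2.640e+09 = 2.375e-11 m³.
Depth of wear h = V/A = 2.375e-11 / 1.103e-05 = 2.152e-06 m.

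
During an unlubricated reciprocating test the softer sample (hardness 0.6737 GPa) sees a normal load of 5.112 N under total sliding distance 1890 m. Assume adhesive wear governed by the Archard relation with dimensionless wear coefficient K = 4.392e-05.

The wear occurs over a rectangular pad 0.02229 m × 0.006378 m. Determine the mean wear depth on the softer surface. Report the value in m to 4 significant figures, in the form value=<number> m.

All arithmetic holds full precision, and displayed values are rounded, and a single final rounding, at four significant figures.
Hardness H = 0.6737 GPa = 6.737e+08 Pa.
Contact area A = 0.02229 m × 0.006378 m = 1.422e-04 m².
Collected in SI base units: W = 5.112 N, H = 6.737e+08 Pa, K = 4.392e-05.
By Archard's law, V = K·W·L/H = 4.392e-05 · 5.112 · 1890 / 6.737e+08 = 6.299e-10 m³.
Mean depth h = V/A = 6.299e-10 / 1.422e-04 = 4.431e-06 m.

value=4.431e-06 m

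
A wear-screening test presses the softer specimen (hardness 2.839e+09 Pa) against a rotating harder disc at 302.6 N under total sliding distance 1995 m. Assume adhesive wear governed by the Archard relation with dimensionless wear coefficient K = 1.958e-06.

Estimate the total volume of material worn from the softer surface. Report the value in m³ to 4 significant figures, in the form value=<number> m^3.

value=4.164e-10 m^3

All working math carries exact precision, and the intermediates are displayed rounded. Rounded once at the end to four significant figures.
Collected in SI base units: W = 302.6 N, H = 2.839e+09 Pa, K = 1.958e-06.
By Archard's law, V = K·W·L/H = 1.958e-06 · 302.6 · 1995 / 2.839e+09 = 4.164e-10 m³.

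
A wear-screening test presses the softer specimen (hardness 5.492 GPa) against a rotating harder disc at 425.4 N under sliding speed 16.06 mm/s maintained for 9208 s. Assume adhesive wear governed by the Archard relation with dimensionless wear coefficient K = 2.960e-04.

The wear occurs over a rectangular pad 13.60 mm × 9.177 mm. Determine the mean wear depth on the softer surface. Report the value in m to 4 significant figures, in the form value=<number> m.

value=2.717e-05 m

Printed values are rounded. All arithmetic holds exact precision, and a single final rounding, at 4 significant figures.
Convert: Sliding speed v = 16.06 mm/s = 0.01606 m/s. Distance covered L = v·t = 0.01606 m/s × 9208 s = 147.9 m.
Convert: Hardness H = 5.492 GPa = 5.492e+09 Pa.
Convert: Pad sides 13.60 mm × 9.177 mm = 0.01360 m × 0.009177 m. Contact area A = 0.01360 m × 0.009177 m = 1.248e-04 m².
SI base units throughout: W = 425.4 N, H = 5.492e+09 Pa, K = 2.960e-04.
Volume removed: V = K·W·L/H = 2.960e-04 · 425.4 · 147.9 / 5.492e+09 = 3.391e-09 m³.
Depth of wear h = V/A = 3.391e-09 / 1.248e-04 = 2.717e-05 m.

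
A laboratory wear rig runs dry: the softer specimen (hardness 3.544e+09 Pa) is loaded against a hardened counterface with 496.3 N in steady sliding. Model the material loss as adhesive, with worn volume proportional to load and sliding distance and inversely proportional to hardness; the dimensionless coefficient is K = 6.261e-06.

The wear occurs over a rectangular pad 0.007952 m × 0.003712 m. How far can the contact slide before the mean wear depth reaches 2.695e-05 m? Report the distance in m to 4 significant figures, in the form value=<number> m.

Every step maintains full float precision; the intermediates are displayed rounded — rounded once at the end: four significant figures.
Contact area A = 0.007952 m × 0.003712 m = 2.952e-05 m².
Expressed in SI base units: W = 496.3 N, H = 3.544e+09 Pa, K = 6.261e-06.
Volume at the limit: V_lim = h_lim·A = 2.695e-05 · 2.952e-05 = 7.955e-10 m³.
Life L = V_lim·H/(K·W) = 7.955e-10 · 3.544e+09 / (6.261e-06 · 496.3) = 907.3 m.

value=907.3 m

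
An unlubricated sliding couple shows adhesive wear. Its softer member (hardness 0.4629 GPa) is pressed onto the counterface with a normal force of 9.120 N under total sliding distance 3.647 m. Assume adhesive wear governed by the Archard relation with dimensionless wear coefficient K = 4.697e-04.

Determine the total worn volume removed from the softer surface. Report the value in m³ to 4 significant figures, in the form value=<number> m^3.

The computation holds full precision, and intermediate values are displayed rounded — rounded once at the end to 4 significant digits.
Convert: Hardness H = 0.4629 GPa = 4.629e+08 Pa.
Expressed in SI base units: W = 9.120 N, H = 4.629e+08 Pa, K = 4.697e-04.
By Archard's law, V = K·W·L/H = 4.697e-04 · 9.120 · 3.647 / 4.629e+08 = 3.375e-11 m³.

value=3.375e-11 m^3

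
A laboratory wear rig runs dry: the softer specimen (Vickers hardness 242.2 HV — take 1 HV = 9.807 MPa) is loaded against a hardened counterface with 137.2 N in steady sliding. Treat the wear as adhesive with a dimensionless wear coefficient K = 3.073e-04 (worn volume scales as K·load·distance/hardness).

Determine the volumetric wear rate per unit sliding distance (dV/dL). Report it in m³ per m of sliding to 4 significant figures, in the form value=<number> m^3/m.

Every step holds exact precision, and the intermediates are shown rounded. Rounded once at the end: 4 significant digits.
Hardness H = 242.2 HV × 9.807 MPa/HV = 2375 MPa = 2.375e+09 Pa.
Restated in SI base units: W = 137.2 N, H = 2.375e+09 Pa, K = 3.073e-04.
Rate of wear dV/dL = K·W/H (independent of L): 3.073e-04 · 137.2 / 2.375e+09 = 1.775e-11 m³/m.

value=1.775e-11 m^3/m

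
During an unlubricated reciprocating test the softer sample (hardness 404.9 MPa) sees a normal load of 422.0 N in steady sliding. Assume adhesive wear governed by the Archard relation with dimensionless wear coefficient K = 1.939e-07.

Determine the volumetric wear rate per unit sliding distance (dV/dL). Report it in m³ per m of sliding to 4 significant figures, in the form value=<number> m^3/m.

Intermediate values are displayed rounded — all working math maintains full float precision; a single final rounding, at 4 significant digits.
Convert: Hardness H = 404.9 MPa = 4.049e+08 Pa.
Working in SI base units: W = 422.0 N, H = 4.049e+08 Pa, K = 1.939e-07.
The wear rate dV/dL = K·W/H — distance-free: 1.939e-07 · 422.0 / 4.049e+08 = 2.021e-13 m³/m.

value=2.021e-13 m^3/m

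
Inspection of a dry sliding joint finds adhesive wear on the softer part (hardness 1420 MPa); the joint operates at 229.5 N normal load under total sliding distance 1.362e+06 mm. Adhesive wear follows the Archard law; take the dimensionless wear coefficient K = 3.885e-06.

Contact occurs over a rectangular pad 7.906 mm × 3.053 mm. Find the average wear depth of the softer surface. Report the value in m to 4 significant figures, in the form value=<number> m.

Every step carries exact precision. Intermediates are shown rounded; rounded just once to four significant figures.
Sliding distance L = 1.362e+06 mm = 1362 m.
Hardness H = 1420 MPa = 1.420e+09 Pa.
Pad sides 7.906 mm × 3.053 mm = 0.007906 m × 0.003053 m. Contact area A = 0.007906 m × 0.003053 m = 2.414e-05 m².
Restated in SI base units: W = 229.5 N, H = 1.420e+09 Pa, K = 3.885e-06.
Archard volume V = K·W·L/H = 3.885e-06 · 229.5 · 1362 / 1.420e+09 = 8.552e-10 m³.
Wear depth h = V/A = 8.552e-10 / 2.414e-05 = 3.543e-05 m.

value=3.543e-05 m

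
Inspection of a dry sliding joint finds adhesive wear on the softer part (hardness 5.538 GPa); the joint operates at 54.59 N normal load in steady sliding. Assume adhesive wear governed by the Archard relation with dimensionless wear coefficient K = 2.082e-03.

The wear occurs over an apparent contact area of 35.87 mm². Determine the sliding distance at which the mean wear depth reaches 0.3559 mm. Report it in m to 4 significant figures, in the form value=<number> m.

value=622.0 m

Intermediate values appear rounded. Every step runs at exact precision. Rounded once at the end, at four significant figures.
Hardness H = 5.538 GPa = 5.538e+09 Pa.
Contact area A = 35.87 mm² = 3.587e-05 m².
Depth limit h_lim = 0.3559 mm = 3.559e-04 m.
Restated in SI base units: W = 54.59 N, H = 5.538e+09 Pa, K = 2.082e-03.
At the depth limit, V_lim = h_lim·A = 3.559e-04 · 3.587e-05 = 1.277e-08 m³.
Sliding life L = V_lim·H/(K·W) = 1.277e-08 · 5.538e+09 / (2.082e-03 · 54.59) = 622.0 m.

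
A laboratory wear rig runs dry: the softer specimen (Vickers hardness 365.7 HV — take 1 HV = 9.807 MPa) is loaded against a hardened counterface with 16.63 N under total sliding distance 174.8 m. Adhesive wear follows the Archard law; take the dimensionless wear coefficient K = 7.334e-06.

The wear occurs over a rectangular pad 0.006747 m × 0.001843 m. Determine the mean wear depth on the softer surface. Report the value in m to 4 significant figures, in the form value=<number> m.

value=4.781e-07 m

Printed values are rounded, and each operation carries full precision, and a single final rounding: four significant digits.
Hardness H = 365.7 HV × 9.807 MPa/HV = 3586 MPa = 3.586e+09 Pa.
Contact area A = 0.006747 m × 0.001843 m = 1.243e-05 m².
In SI base units, W = 16.63 N, H = 3.586e+09 Pa, K = 7.334e-06.
Volume removed: V = K·W·L/H = 7.334e-06 · 16.63 · 174.8 / 3.586e+09 = 5.944e-12 m³.
Depth of wear h = V/A = 5.944e-12 / 1.243e-05 = 4.781e-07 m.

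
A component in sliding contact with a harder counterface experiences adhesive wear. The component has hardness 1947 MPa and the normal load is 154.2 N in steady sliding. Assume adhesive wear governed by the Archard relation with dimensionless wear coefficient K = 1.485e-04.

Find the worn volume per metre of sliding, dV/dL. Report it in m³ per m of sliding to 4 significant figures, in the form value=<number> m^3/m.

value=1.176e-11 m^3/m

Every step runs at exact precision; intermediates are displayed rounded — rounded just once: 4 significant figures.
Convert: Hardness H = 1947 MPa = 1.947e+09 Pa.
Restated in SI base units: W = 154.2 N, H = 1.947e+09 Pa, K = 1.485e-04.
Volumetric rate dV/dL = K·W/H (no L dependence): 1.485e-04 · 154.2 / 1.947e+09 = 1.176e-11 m³/m.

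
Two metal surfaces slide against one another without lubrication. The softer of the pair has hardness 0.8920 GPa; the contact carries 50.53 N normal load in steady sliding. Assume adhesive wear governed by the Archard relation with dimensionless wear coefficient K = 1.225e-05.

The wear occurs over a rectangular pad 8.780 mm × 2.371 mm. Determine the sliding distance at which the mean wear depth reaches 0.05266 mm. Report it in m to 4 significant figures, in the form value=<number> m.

All arithmetic runs at full precision, and intermediate values are printed rounded — rounded just once: 4 significant digits.
Convert: Hardness H = 0.8920 GPa = 8.920e+08 Pa.
Convert: Pad sides 8.780 mm × 2.371 mm = 0.008780 m × 0.002371 m. Contact area A = 0.008780 m × 0.002371 m = 2.082e-05 m².
Convert: Depth limit h_lim = 0.05266 mm = 5.266e-05 m.
SI base units throughout: W = 50.53 N, H = 8.920e+08 Pa, K = 1.225e-05.
Limit volume V_lim = h_lim·A = 5.266e-05 · 2.082e-05 = 1.096e-09 m³.
Inverting, life L = V_lim·H/(K·W) = 1.096e-09 · 8.920e+08 / (1.225e-05 · 50.53) = 1580 m.

value=1580 m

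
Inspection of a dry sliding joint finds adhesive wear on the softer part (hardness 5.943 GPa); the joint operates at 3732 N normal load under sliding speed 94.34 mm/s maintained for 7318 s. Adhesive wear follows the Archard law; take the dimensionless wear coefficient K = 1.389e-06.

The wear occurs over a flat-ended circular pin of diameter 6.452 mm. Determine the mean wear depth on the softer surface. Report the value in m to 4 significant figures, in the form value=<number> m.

value=1.842e-05 m

Each operation carries full float precision — displayed values are rounded; a single final rounding, at four significant digits.
Sliding speed v = 94.34 mm/s = 0.09434 m/s. The distance L = v·t = 0.09434 m/s × 7318 s = 690.4 m.
Hardness H = 5.943 GPa = 5.943e+09 Pa.
Pin diameter d = 6.452 mm = 0.006452 m. Contact area A = π·d²/4 = π·(0.006452 m)²/4 = 3.269e-05 m².
Restated in SI base units: W = 3732 N, H = 5.943e+09 Pa, K = 1.389e-06.
Archard volume V = K·W·L/H = 1.389e-06 · 3732 · 690.4 / 5.943e+09 = 6.022e-10 m³.
Average depth h = V/A = 6.022e-10 / 3.269e-05 = 1.842e-05 m.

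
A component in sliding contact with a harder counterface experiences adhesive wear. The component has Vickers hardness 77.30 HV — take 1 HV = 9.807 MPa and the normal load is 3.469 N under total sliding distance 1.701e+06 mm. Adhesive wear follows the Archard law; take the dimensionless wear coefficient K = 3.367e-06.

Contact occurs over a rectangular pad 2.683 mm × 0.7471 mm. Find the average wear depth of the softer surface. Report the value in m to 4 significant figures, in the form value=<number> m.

value=1.307e-05 m

Intermediate values are displayed rounded. Each operation runs at full precision; rounded just once, at four significant figures.
Convert: Path length L = 1.701e+06 mm = 1701 m.
Convert: Hardness H = 77.30 HV × 9.807 MPa/HV = 758.1 MPa = 7.581e+08 Pa.
Convert: Pad sides 2.683 mm × 0.7471 mm = 2.683e-03 m × 7.471e-04 m. Contact area A = 2.683e-03 m × 7.471e-04 m = 2.004e-06 m².
Working in SI base units: W = 3.469 N, H = 7.581e+08 Pa, K = 3.367e-06.
The Archard volume V = K·W·L/H = 3.367e-06 · 3.469 · 1701 / 7.581e+08 = 2.621e-11 m³.
Depth of wear h = V/A = 2.621e-11 / 2.004e-06 = 1.307e-05 m.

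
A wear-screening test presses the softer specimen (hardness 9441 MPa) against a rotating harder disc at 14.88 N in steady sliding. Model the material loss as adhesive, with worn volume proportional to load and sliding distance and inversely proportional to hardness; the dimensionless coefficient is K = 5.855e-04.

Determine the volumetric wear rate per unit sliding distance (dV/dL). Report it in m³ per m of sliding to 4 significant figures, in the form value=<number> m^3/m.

Intermediates are printed rounded — the computation holds full precision; rounded once at the end, at 4 significant digits.
Hardness H = 9441 MPa = 9.441e+09 Pa.
As SI base values: W = 14.88 N, H = 9.441e+09 Pa, K = 5.855e-04.
Rate of wear dV/dL = K·W/H, so: 5.855e-04 · 14.88 / 9.441e+09 = 9.228e-13 m³/m.

value=9.228e-13 m^3/m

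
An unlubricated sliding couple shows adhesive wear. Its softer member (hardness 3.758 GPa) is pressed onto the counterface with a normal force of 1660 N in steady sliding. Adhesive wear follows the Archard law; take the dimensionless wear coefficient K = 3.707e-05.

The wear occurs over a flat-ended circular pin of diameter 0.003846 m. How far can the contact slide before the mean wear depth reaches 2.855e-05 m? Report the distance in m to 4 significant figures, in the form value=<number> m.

value=20.26 m

The computation maintains full float precision. The intermediates appear rounded — one final rounding: 4 significant figures.
Convert: Hardness H = 3.758 GPa = 3.758e+09 Pa.
Convert: Contact area A = π·d²/4 = π·(0.003846 m)²/4 = 1.162e-05 m².
Collected in SI base units: W = 1660 N, H = 3.758e+09 Pa, K = 3.707e-05.
Limit volume V_lim = h_lim·A = 2.855e-05 · 1.162e-05 = 3.317e-10 m³.
Inverting, life L = V_lim·H/(K·W) = 3.317e-10 · 3.758e+09 / (3.707e-05 · 1660) = 20.26 m.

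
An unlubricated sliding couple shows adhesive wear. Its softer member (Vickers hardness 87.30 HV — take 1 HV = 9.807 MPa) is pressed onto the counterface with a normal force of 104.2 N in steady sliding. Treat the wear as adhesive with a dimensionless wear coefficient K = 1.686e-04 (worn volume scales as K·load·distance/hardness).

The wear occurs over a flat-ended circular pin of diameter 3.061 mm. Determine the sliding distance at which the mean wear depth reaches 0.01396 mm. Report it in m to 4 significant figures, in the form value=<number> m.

Displayed values are rounded — each operation maintains full precision. Rounded once at the end: four significant digits.
Hardness H = 87.30 HV × 9.807 MPa/HV = 856.2 MPa = 8.562e+08 Pa.
Pin diameter d = 3.061 mm = 0.003061 m. Contact area A = π·d²/4 = π·(0.003061 m)²/4 = 7.359e-06 m².
Depth limit h_lim = 0.01396 mm = 1.396e-05 m.
Restated in SI base units: W = 104.2 N, H = 8.562e+08 Pa, K = 1.686e-04.
Allowed volume V_lim = h_lim·A = 1.396e-05 · 7.359e-06 = 1.027e-10 m³.
So the life L = V_lim·H/(K·W) = 1.027e-10 · 8.562e+08 / (1.686e-04 · 104.2) = 5.006 m.

value=5.006 m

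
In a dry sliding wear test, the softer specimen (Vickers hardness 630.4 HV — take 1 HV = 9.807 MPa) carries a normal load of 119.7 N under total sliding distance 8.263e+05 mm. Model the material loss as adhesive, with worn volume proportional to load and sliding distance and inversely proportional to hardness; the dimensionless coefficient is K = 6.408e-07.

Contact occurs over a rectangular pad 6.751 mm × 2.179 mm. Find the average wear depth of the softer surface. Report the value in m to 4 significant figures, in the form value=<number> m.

value=6.969e-07 m

All arithmetic carries exact precision — the intermediates are displayed rounded, and one final rounding: four significant digits.
Convert: Path length L = 8.263e+05 mm = 826.3 m.
Convert: Hardness H = 630.4 HV × 9.807 MPa/HV = 6182 MPa = 6.182e+09 Pa.
Convert: Pad sides 6.751 mm × 2.179 mm = 0.006751 m × 0.002179 m. Contact area A = 0.006751 m × 0.002179 m = 1.471e-05 m².
In SI base units: W = 119.7 N, H = 6.182e+09 Pa, K = 6.408e-07.
By Archard's law, V = K·W·L/H = 6.408e-07 · 119.7 · 826.3 / 6.182e+09 = 1.025e-11 m³.
Depth h = V/A = 1.025e-11 / 1.471e-05 = 6.969e-07 m.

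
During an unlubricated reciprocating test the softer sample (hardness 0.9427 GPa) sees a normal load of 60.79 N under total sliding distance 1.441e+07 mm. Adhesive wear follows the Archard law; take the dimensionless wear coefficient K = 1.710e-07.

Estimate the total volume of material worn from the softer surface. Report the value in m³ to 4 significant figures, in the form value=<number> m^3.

value=1.589e-10 m^3

Every step maintains full float precision — intermediate values are printed rounded, and a single final rounding, at 4 significant figures.
Total distance L = 1.441e+07 mm = 1.441e+04 m.
Hardness H = 0.9427 GPa = 9.427e+08 Pa.
As SI base values: W = 60.79 N, H = 9.427e+08 Pa, K = 1.710e-07.
Wear volume V = K·W·L/H = 1.710e-07 · 60.79 · 1.441e+04 / 9.427e+08 = 1.589e-10 m³.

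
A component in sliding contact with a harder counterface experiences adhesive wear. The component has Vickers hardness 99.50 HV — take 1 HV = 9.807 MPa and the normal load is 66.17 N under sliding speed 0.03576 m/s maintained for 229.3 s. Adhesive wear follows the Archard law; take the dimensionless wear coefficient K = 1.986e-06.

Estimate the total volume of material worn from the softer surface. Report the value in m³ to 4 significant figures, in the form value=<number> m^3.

All working math holds full float precision — intermediates are printed rounded, and a lone final rounding, at four significant figures.
Sliding distance L = v·t = 0.03576 m/s × 229.3 s = 8.200 m.
Hardness H = 99.50 HV × 9.807 MPa/HV = 975.8 MPa = 9.758e+08 Pa.
Restated in SI base units: W = 66.17 N, H = 9.758e+08 Pa, K = 1.986e-06.
Archard relation: V = K·W·L/H = 1.986e-06 · 66.17 · 8.200 / 9.758e+08 = 1.104e-12 m³.

value=1.104e-12 m^3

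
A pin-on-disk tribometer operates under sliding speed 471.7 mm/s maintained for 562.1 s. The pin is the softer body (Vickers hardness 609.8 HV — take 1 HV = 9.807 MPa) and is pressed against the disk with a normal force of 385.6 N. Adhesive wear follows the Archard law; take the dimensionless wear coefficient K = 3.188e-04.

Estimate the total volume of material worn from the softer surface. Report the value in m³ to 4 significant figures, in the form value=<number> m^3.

All working math keeps full precision; quoted intermediates are rounded; rounded once at the end to 4 significant digits.
Convert: Sliding speed v = 471.7 mm/s = 0.4717 m/s. Sliding distance L = v·t = 0.4717 m/s × 562.1 s = 265.1 m.
Convert: Hardness H = 609.8 HV × 9.807 MPa/HV = 5980 MPa = 5.980e+09 Pa.
In SI base units: W = 385.6 N, H = 5.980e+09 Pa, K = 3.188e-04.
Volume removed: V = K·W·L/H = 3.188e-04 · 385.6 · 265.1 / 5.980e+09 = 5.450e-09 m³.

value=5.450e-09 m^3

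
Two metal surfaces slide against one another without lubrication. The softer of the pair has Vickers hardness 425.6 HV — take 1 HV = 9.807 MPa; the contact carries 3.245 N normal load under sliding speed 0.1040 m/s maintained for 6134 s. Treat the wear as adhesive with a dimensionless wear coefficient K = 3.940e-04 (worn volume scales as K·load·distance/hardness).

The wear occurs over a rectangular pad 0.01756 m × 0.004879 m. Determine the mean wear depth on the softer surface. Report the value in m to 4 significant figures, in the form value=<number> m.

value=2.281e-06 m

Quoted intermediates are rounded, and each operation carries full precision, and one last rounding to 4 significant figures.
Distance L = v·t = 0.1040 m/s × 6134 s = 637.9 m.
Hardness H = 425.6 HV × 9.807 MPa/HV = 4174 MPa = 4.174e+09 Pa.
Contact area A = 0.01756 m × 0.004879 m = 8.568e-05 m².
Working in SI base units: W = 3.245 N, H = 4.174e+09 Pa, K = 3.940e-04.
By Archard's law, V = K·W·L/H = 3.940e-04 · 3.245 · 637.9 / 4.174e+09 = 1.954e-10 m³.
Depth of wear h = V/A = 1.954e-10 / 8.568e-05 = 2.281e-06 m.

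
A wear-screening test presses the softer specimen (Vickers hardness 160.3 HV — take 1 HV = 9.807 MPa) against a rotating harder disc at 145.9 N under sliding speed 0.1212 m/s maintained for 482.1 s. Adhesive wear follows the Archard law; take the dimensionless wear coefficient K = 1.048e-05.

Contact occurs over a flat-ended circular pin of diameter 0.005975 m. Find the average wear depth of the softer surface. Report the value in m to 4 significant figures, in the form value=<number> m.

The intermediates are displayed rounded; all working math carries full float precision; rounded once at the end, at 4 significant digits.
Convert: Path length L = v·t = 0.1212 m/s × 482.1 s = 58.43 m.
Convert: Hardness H = 160.3 HV × 9.807 MPa/HV = 1572 MPa = 1.572e+09 Pa.
Convert: Contact area A = π·d²/4 = π·(0.005975 m)²/4 = 2.804e-05 m².
Expressed in SI base units: W = 145.9 N, H = 1.572e+09 Pa, K = 1.048e-05.
The Archard volume V = K·W·L/H = 1.048e-05 · 145.9 · 58.43 / 1.572e+09 = 5.683e-11 m³.
Mean wear depth h = V/A = 5.683e-11 / 2.804e-05 = 2.027e-06 m.

value=2.027e-06 m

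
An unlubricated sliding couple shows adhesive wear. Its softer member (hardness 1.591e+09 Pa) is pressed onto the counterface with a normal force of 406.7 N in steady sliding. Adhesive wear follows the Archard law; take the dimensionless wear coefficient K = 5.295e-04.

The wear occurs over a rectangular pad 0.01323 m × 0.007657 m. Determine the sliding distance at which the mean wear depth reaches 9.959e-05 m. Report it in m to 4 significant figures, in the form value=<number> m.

The intermediates are shown rounded, and the computation runs at full float precision — one last rounding to four significant digits.
Convert: Contact area A = 0.01323 m × 0.007657 m = 1.013e-04 m².
Working in SI base units: W = 406.7 N, H = 1.591e+09 Pa, K = 5.295e-04.
Limit volume V_lim = h_lim·A = 9.959e-05 · 1.013e-04 = 1.009e-08 m³.
Life L = V_lim·H/(K·W) = 1.009e-08 · 1.591e+09 / (5.295e-04 · 406.7) = 74.54 m.

value=74.54 m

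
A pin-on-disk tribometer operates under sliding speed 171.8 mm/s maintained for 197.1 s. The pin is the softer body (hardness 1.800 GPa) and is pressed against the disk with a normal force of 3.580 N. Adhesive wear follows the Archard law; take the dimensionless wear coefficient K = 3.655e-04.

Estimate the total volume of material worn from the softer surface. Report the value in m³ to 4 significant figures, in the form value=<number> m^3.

Intermediates are shown rounded — the algebra holds full precision. Rounded just once to four significant digits.
Convert: Sliding speed v = 171.8 mm/s = 0.1718 m/s. The distance L = v·t = 0.1718 m/s × 197.1 s = 33.86 m.
Convert: Hardness H = 1.800 GPa = 1.800e+09 Pa.
Restated in SI base units: W = 3.580 N, H = 1.800e+09 Pa, K = 3.655e-04.
Archard relation: V = K·W·L/H = 3.655e-04 · 3.580 · 33.86 / 1.800e+09 = 2.462e-11 m³.

value=2.462e-11 m^3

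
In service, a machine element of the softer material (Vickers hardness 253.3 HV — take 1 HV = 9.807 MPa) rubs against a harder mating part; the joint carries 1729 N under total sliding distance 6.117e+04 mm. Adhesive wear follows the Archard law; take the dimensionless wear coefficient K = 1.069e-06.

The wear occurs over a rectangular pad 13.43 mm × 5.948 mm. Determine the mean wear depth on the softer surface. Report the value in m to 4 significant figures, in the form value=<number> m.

Quoted intermediates are rounded; every step holds full precision; a lone final rounding: 4 significant digits.
Distance L = 6.117e+04 mm = 61.17 m.
Hardness H = 253.3 HV × 9.807 MPa/HV = 2484 MPa = 2.484e+09 Pa.
Pad sides 13.43 mm × 5.948 mm = 0.01343 m × 0.005948 m. Contact area A = 0.01343 m × 0.005948 m = 7.988e-05 m².
SI base units throughout: W = 1729 N, H = 2.484e+09 Pa, K = 1.069e-06.
Volume removed: V = K·W·L/H = 1.069e-06 · 1729 · 61.17 / 2.484e+09 = 4.551e-11 m³.
Mean depth h = V/A = 4.551e-11 / 7.988e-05 = 5.698e-07 m.

value=5.698e-07 m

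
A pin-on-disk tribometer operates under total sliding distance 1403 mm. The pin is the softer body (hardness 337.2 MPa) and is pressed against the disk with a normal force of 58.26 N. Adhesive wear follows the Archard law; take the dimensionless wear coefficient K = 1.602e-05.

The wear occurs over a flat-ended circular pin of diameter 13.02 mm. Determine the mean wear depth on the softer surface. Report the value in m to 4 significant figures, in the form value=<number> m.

value=2.917e-08 m

All working math carries full precision. The intermediates appear rounded. Rounded just once, at four significant digits.
Sliding distance L = 1403 mm = 1.403 m.
Hardness H = 337.2 MPa = 3.372e+08 Pa.
Pin diameter d = 13.02 mm = 0.01302 m. Contact area A = π·d²/4 = π·(0.01302 m)²/4 = 1.331e-04 m².
As SI base values: W = 58.26 N, H = 3.372e+08 Pa, K = 1.602e-05.
The Archard volume V = K·W·L/H = 1.602e-05 · 58.26 · 1.403 / 3.372e+08 = 3.883e-12 m³.
Average depth h = V/A = 3.883e-12 / 1.331e-04 = 2.917e-08 m.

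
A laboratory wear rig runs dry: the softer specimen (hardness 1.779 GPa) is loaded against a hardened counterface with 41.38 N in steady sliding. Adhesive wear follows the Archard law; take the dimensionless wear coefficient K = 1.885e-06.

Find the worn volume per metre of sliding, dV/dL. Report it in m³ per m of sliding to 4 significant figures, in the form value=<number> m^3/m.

Intermediate values are shown rounded; all working math carries full float precision; a single final rounding, at 4 significant digits.
Hardness H = 1.779 GPa = 1.779e+09 Pa.
Working in SI base units: W = 41.38 N, H = 1.779e+09 Pa, K = 1.885e-06.
Rate of wear dV/dL = K·W/H, per unit distance: 1.885e-06 · 41.38 / 1.779e+09 = 4.385e-14 m³/m.

value=4.385e-14 m^3/m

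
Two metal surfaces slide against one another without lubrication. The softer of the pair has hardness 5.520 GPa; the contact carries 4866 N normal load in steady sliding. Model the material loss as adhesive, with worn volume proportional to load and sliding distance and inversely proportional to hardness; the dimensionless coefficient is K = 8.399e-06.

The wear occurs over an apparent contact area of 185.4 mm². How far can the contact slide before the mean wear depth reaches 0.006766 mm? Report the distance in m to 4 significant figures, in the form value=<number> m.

The algebra keeps exact precision. Intermediates appear rounded; one final rounding to 4 significant digits.
Hardness H = 5.520 GPa = 5.520e+09 Pa.
Contact area A = 185.4 mm² = 1.854e-04 m².
Depth limit h_lim = 0.006766 mm = 6.766e-06 m.
Collected in SI base units: W = 4866 N, H = 5.520e+09 Pa, K = 8.399e-06.
Permissible volume V_lim = h_lim·A = 6.766e-06 · 1.854e-04 = 1.254e-09 m³.
Life L = V_lim·H/(K·W) = 1.254e-09 · 5.520e+09 / (8.399e-06 · 4866) = 169.4 m.

value=169.4 m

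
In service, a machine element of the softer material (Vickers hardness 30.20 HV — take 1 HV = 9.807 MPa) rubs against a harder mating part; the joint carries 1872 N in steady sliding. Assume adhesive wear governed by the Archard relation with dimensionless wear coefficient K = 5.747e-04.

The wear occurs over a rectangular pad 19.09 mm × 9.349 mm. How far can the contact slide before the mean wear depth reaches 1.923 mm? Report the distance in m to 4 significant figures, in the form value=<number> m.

value=94.48 m

Displayed values are rounded; the algebra holds full float precision — rounded once at the end, at 4 significant figures.
Hardness H = 30.20 HV × 9.807 MPa/HV = 296.2 MPa = 2.962e+08 Pa.
Pad sides 19.09 mm × 9.349 mm = 0.01909 m × 0.009349 m. Contact area A = 0.01909 m × 0.009349 m = 1.785e-04 m².
Depth limit h_lim = 1.923 mm = 0.001923 m.
In SI base units, W = 1872 N, H = 2.962e+08 Pa, K = 5.747e-04.
At the depth limit, V_lim = h_lim·A = 0.001923 · 1.785e-04 = 3.432e-07 m³.
Sliding life L = V_lim·H/(K·W) = 3.432e-07 · 2.962e+08 / (5.747e-04 · 1872) = 94.48 m.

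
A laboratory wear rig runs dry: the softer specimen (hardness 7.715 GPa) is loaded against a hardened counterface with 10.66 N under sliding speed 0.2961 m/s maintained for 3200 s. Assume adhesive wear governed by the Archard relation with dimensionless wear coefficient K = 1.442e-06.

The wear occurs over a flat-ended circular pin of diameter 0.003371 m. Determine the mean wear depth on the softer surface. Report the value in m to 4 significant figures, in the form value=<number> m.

value=2.115e-07 m

Intermediate values are shown rounded; each operation runs at exact precision. Rounded once at the end, at four significant digits.
Convert: Total distance L = v·t = 0.2961 m/s × 3200 s = 947.5 m.
Convert: Hardness H = 7.715 GPa = 7.715e+09 Pa.
Convert: Contact area A = π·d²/4 = π·(0.003371 m)²/4 = 8.925e-06 m².
Expressed in SI base units: W = 10.66 N, H = 7.715e+09 Pa, K = 1.442e-06.
The Archard volume V = K·W·L/H = 1.442e-06 · 10.66 · 947.5 / 7.715e+09 = 1.888e-12 m³.
Average depth h = V/A = 1.888e-12 / 8.925e-06 = 2.115e-07 m.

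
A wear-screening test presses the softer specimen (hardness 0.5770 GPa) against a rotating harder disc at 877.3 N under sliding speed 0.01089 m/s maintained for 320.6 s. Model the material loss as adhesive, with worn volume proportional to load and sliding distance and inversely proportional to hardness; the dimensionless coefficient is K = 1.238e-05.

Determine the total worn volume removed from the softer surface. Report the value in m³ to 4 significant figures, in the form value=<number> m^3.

value=6.572e-11 m^3

The computation carries full float precision, and the intermediates are shown rounded — rounded once at the end: 4 significant digits.
Convert: Distance covered L = v·t = 0.01089 m/s × 320.6 s = 3.491 m.
Convert: Hardness H = 0.5770 GPa = 5.770e+08 Pa.
As SI base values: W = 877.3 N, H = 5.770e+08 Pa, K = 1.238e-05.
By Archard's law, V = K·W·L/H = 1.238e-05 · 877.3 · 3.491 / 5.770e+08 = 6.572e-11 m³.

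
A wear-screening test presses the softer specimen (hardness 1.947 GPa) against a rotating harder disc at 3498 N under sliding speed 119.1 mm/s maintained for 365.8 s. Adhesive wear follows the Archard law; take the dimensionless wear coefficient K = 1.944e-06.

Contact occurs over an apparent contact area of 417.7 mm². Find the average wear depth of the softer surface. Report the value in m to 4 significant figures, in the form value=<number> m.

value=3.643e-07 m

All arithmetic carries exact precision, and intermediates are shown rounded — rounded once at the end to four significant digits.
Sliding speed v = 119.1 mm/s = 0.1191 m/s. Path length L = v·t = 0.1191 m/s × 365.8 s = 43.57 m.
Hardness H = 1.947 GPa = 1.947e+09 Pa.
Contact area A = 417.7 mm² = 4.177e-04 m².
In SI base units: W = 3498 N, H = 1.947e+09 Pa, K = 1.944e-06.
The Archard volume V = K·W·L/H = 1.944e-06 · 3498 · 43.57 / 1.947e+09 = 1.522e-10 m³.
Depth h = V/A = 1.522e-10 / 4.177e-04 = 3.643e-07 m.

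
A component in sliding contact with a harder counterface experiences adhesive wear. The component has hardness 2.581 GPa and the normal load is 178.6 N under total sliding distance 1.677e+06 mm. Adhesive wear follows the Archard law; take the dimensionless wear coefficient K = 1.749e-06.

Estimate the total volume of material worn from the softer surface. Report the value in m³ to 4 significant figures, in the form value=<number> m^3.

Displayed values are rounded; every step runs at full float precision; rounded just once to 4 significant digits.
The distance L = 1.677e+06 mm = 1677 m.
Hardness H = 2.581 GPa = 2.581e+09 Pa.
As SI base values: W = 178.6 N, H = 2.581e+09 Pa, K = 1.749e-06.
Volume removed: V = K·W·L/H = 1.749e-06 · 178.6 · 1677 / 2.581e+09 = 2.030e-10 m³.

value=2.030e-10 m^3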